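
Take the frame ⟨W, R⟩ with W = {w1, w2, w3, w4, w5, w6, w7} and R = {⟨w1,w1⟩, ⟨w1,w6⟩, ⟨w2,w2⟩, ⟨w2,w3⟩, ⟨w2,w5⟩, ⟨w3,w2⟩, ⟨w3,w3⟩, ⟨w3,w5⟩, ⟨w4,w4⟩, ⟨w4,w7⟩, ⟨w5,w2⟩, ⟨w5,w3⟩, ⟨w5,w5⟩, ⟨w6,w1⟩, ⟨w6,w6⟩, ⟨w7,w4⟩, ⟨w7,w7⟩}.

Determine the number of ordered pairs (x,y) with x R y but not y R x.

R is symmetric; there are no such tuples.

0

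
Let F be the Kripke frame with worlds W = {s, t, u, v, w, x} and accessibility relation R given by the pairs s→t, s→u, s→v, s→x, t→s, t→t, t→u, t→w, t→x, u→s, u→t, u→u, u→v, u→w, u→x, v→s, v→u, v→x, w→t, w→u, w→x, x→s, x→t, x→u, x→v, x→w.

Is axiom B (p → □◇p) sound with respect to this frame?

Yes

Axiom B corresponds to the accessibility relation being symmetric.
Symmetric: yes — every pair in R has its reverse in R.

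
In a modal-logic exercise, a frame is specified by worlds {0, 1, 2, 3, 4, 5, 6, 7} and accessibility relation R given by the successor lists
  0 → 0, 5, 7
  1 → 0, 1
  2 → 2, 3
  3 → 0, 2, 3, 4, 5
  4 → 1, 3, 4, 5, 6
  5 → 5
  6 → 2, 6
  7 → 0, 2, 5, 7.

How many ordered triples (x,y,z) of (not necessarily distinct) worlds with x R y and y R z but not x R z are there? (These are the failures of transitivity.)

15

Enumerating: (0,7,2), (1,0,5), (1,0,7), (2,3,0), (2,3,4), (2,3,5), (3,0,7), (3,4,1), (3,4,6), (4,1,0), (4,3,0), (4,3,2), (4,6,2), (6,2,3), (7,2,3).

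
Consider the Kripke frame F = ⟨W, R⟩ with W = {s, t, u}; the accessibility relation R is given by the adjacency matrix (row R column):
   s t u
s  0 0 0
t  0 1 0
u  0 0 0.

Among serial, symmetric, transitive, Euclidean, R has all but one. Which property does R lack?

serial

Serial: no — s has no R-successor.
Symmetric: yes — every pair in R has its reverse in R.
Transitive: yes — every two-step R-path is closed by a direct edge.
Euclidean: yes — any two successors of a common world are R-related.
Only serial fails.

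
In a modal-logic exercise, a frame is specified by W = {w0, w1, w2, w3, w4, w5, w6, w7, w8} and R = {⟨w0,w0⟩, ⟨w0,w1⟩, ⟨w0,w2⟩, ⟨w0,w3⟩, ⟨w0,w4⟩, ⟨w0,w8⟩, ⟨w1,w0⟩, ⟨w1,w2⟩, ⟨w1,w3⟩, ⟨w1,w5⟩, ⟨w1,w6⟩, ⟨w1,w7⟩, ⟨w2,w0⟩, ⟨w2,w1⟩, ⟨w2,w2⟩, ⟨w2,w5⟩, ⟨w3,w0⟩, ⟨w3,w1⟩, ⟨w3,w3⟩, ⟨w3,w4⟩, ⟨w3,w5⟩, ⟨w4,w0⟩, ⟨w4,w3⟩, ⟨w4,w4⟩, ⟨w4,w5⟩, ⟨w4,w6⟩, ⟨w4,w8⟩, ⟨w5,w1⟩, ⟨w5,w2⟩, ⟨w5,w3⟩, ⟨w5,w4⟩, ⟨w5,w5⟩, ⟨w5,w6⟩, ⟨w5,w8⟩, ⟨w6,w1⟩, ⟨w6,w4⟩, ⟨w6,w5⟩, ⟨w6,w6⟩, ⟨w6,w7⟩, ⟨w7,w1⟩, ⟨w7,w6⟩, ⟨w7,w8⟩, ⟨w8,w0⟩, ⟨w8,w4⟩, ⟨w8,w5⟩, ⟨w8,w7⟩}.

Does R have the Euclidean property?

No

Euclidean: no — w0 R w1 and w0 R w4, but not w1 R w4.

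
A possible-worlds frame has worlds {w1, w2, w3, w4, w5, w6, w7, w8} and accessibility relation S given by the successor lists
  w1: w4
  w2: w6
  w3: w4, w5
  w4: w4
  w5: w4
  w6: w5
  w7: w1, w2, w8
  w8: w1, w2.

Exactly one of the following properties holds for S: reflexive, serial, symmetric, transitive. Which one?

serial

Reflexive: no — w1 is not related to itself.
Serial: yes — every world has a successor (e.g. w1 S w4).
Symmetric: no — w1 S w4 but not w4 S w1.
Transitive: no — w2 S w6 and w6 S w5, but not w2 S w5.
Only serial holds.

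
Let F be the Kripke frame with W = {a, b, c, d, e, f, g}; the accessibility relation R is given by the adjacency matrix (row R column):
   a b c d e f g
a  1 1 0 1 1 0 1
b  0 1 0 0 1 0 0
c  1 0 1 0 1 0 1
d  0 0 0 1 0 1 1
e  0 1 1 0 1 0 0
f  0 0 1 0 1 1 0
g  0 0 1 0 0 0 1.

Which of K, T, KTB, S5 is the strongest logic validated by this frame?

T

Reflexive (axiom T): yes — every world is R-related to itself.
Symmetric (axiom B): no — a R b but not b R a.
Euclidean (axiom 5): no — a R b and a R d, but not b R d.
So F validates K, T; KTB would additionally require R to be symmetric. The strongest is T.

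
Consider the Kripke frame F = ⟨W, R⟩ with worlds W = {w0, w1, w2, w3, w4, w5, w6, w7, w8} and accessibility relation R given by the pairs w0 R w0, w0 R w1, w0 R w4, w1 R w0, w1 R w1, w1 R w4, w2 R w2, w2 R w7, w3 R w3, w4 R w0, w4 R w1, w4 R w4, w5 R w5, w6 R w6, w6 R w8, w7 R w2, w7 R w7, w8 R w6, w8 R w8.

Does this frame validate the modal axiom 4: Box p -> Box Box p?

By correspondence theory, 4 is valid on a frame iff R is transitive.
Transitive: yes — every two-step R-path is closed by a direct edge.

Yes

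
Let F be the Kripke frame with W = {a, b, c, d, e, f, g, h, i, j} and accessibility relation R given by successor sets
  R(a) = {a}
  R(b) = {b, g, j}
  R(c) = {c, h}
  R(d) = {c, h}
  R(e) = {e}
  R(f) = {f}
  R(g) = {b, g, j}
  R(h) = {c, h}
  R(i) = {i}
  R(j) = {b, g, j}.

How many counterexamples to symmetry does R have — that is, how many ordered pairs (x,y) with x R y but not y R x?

2

Enumerating: (d,c), (d,h).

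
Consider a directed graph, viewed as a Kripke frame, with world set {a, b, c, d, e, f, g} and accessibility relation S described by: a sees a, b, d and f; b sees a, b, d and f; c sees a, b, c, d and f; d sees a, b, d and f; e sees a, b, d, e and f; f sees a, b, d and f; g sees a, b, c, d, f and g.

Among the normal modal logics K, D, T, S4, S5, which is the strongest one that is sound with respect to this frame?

S4

Serial (axiom D): yes — every world has a successor (e.g. a S a).
Reflexive (axiom T): yes — every world is S-related to itself.
Transitive (axiom 4): yes — every two-step S-path is closed by a direct edge.
Euclidean (axiom 5): no — g S a and g S c, but not a S c.
So F validates K, D, T, S4; S5 would additionally require S to be Euclidean. The strongest is S4.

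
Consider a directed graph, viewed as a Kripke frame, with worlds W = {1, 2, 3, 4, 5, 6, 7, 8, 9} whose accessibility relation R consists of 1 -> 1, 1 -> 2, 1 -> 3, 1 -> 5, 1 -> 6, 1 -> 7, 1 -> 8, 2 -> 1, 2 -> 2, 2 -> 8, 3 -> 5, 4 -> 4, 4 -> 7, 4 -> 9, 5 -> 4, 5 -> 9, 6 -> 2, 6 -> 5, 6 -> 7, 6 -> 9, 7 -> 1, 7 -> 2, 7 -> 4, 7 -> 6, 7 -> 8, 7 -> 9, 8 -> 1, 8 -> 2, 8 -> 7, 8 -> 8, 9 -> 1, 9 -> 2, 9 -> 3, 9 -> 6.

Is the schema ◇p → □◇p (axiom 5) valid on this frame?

No

The schema 5 characterises exactly the Euclidean frames.
Euclidean: no — 1 R 2 and 1 R 3, but not 2 R 3.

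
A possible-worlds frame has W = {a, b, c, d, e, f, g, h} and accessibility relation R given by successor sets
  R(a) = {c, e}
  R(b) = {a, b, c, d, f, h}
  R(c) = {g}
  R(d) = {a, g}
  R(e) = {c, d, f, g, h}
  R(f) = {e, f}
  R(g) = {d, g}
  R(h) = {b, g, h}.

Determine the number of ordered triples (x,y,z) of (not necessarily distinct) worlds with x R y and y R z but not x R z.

27

Enumerating: (a,c,g), (a,e,d), (a,e,f), (a,e,g), (a,e,h), (b,a,e), (b,c,g), (b,d,g), (b,f,e), (b,h,g), (c,g,d), (d,a,c), … and 15 more.
Total: 27.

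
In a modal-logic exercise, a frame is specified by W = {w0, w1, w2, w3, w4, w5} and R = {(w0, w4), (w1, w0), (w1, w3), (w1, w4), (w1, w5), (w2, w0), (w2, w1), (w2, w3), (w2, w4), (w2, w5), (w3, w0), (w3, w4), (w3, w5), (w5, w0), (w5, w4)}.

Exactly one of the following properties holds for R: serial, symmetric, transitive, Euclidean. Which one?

Serial: no — w4 has no R-successor.
Symmetric: no — w0 R w4 but not w4 R w0.
Transitive: yes — every two-step R-path is closed by a direct edge.
Euclidean: no — w1 R w0 and w1 R w3, but not w0 R w3.
Only transitive holds.

transitive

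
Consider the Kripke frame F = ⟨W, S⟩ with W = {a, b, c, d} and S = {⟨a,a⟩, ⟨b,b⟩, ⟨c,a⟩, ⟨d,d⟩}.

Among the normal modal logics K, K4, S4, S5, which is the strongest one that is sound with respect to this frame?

K4

Transitive (axiom 4): yes — every two-step S-path is closed by a direct edge.
Reflexive (axiom T): no — c is not related to itself.
Euclidean (axiom 5): yes — any two successors of a common world are S-related.
So F validates K, K4; S4 would additionally require S to be reflexive. The strongest is K4.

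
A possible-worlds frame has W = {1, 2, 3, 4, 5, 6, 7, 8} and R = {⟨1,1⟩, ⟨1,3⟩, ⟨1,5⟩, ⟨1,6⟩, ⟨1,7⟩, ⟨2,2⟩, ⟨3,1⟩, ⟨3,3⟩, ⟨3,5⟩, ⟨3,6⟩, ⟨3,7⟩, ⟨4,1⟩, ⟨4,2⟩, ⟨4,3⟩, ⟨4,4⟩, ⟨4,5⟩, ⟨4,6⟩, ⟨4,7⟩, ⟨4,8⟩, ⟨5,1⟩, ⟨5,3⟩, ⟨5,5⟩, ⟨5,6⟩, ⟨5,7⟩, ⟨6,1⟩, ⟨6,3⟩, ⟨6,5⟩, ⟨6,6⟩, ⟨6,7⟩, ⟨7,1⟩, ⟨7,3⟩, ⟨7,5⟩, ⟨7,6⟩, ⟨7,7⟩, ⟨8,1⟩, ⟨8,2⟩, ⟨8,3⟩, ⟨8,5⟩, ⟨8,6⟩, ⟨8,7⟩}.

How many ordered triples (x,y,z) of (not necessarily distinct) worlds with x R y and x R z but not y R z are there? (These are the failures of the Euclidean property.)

Enumerating: (4,1,2), (4,1,4), (4,1,8), (4,2,1), (4,2,3), (4,2,4), (4,2,5), (4,2,6), (4,2,7), (4,2,8), (4,3,2), (4,3,4), … and 22 more.
Total: 34.

34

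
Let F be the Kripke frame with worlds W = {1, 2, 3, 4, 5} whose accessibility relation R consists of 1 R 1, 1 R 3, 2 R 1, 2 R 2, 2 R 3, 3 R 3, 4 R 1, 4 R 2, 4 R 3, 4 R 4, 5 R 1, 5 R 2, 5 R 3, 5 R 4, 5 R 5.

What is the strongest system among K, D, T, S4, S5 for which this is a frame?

Serial (axiom D): yes — every world has a successor (e.g. 1 R 1).
Reflexive (axiom T): yes — every world is R-related to itself.
Transitive (axiom 4): yes — every two-step R-path is closed by a direct edge.
Euclidean (axiom 5): no — 2 R 3 and 2 R 1, but not 3 R 1.
So F validates K, D, T, S4; S5 would additionally require R to be Euclidean. The strongest is S4.

S4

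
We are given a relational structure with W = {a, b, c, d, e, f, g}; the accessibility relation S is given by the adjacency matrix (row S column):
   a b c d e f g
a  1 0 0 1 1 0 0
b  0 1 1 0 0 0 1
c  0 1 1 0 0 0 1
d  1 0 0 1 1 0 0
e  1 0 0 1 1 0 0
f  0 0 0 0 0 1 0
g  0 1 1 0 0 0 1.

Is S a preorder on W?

Yes

Reflexive: yes — every world is S-related to itself.
Transitive: yes — every two-step S-path is closed by a direct edge.
So S is a preorder.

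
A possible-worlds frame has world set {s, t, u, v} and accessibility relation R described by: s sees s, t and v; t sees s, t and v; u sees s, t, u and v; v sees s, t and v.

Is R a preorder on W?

Reflexive: yes — every world is R-related to itself.
Transitive: yes — every two-step R-path is closed by a direct edge.
So R is a preorder.

Yes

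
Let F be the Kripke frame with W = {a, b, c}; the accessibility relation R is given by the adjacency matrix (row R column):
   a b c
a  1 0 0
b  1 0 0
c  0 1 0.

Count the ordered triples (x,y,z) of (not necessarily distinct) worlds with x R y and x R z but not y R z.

Enumerating: (c,b,b).

1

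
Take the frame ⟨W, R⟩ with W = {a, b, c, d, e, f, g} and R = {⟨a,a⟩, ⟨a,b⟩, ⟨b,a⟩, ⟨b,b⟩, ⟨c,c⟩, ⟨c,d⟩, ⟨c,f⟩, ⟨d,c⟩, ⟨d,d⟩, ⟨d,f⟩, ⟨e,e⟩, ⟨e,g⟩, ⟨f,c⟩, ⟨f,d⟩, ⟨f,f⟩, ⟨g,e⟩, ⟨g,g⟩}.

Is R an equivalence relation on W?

Reflexive: yes — every world is R-related to itself.
Symmetric: yes — every pair in R has its reverse in R.
Transitive: yes — every two-step R-path is closed by a direct edge.
So R is an equivalence relation.

Yes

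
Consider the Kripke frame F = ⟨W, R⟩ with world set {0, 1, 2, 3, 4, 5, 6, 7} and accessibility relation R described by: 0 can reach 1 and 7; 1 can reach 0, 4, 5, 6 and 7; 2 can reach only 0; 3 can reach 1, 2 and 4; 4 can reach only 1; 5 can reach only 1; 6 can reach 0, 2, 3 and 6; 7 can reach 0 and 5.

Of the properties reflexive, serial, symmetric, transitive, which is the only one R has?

serial

Reflexive: no — 0 is not related to itself.
Serial: yes — every world has a successor (e.g. 0 R 1).
Symmetric: no — 1 R 6 but not 6 R 1.
Transitive: no — 0 R 1 and 1 R 4, but not 0 R 4.
Only serial holds.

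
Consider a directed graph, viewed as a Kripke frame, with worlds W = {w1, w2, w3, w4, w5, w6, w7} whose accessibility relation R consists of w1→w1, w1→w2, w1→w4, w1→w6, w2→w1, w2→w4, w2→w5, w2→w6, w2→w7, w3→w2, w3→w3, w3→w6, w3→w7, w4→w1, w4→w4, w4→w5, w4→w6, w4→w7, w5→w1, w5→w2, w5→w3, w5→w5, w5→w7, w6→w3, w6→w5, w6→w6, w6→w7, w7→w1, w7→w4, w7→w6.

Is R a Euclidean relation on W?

No

Euclidean: no — w1 R w4 and w1 R w2, but not w4 R w2.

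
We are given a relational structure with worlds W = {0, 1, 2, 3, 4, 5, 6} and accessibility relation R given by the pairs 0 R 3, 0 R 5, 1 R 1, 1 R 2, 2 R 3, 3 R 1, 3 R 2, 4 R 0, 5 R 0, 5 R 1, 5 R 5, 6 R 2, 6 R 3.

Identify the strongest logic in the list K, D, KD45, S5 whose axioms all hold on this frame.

D

Serial (axiom D): yes — every world has a successor (e.g. 0 R 3).
Euclidean (axiom 5): no — 0 R 3 and 0 R 5, but not 3 R 5.
Transitive (axiom 4): no — 0 R 3 and 3 R 1, but not 0 R 1.
Reflexive (axiom T): no — 0 is not related to itself.
So F validates K, D; KD45 would additionally require R to be Euclidean and transitive. The strongest is D.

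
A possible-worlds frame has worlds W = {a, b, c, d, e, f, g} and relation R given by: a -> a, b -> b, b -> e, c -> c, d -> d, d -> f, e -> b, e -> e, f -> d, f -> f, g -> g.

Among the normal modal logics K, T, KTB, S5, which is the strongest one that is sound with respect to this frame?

S5

Reflexive (axiom T): yes — every world is R-related to itself.
Symmetric (axiom B): yes — every pair in R has its reverse in R.
Euclidean (axiom 5): yes — any two successors of a common world are R-related.
So F validates K, T, KTB, S5. The strongest is S5.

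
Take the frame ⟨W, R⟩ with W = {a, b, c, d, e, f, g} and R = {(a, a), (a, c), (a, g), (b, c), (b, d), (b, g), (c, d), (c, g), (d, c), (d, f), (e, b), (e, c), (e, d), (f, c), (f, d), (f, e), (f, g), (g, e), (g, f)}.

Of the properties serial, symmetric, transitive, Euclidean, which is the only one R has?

Serial: yes — every world has a successor (e.g. a R a).
Symmetric: no — a R c but not c R a.
Transitive: no — a R c and c R d, but not a R d.
Euclidean: no — a R g and a R c, but not g R c.
Only serial holds.

serial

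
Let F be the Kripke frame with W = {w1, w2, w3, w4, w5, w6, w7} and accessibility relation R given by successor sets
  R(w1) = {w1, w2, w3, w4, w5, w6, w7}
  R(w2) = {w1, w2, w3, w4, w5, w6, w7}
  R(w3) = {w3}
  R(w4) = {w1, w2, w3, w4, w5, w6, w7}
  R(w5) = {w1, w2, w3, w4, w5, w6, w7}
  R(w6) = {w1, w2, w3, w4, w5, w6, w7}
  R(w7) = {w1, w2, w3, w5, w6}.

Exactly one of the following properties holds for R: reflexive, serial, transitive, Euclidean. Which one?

serial

Reflexive: no — w7 is not related to itself.
Serial: yes — every world has a successor (e.g. w1 R w1).
Transitive: no — w7 R w1 and w1 R w4, but not w7 R w4.
Euclidean: no — w1 R w3 and w1 R w2, but not w3 R w2.
Only serial holds.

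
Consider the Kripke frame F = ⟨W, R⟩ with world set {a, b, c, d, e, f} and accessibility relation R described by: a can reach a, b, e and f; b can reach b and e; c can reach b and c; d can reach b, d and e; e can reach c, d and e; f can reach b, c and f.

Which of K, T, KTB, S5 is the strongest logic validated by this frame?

T

Reflexive (axiom T): yes — every world is R-related to itself.
Symmetric (axiom B): no — a R b but not b R a.
Euclidean (axiom 5): no — a R b and a R f, but not b R f.
So F validates K, T; KTB would additionally require R to be symmetric. The strongest is T.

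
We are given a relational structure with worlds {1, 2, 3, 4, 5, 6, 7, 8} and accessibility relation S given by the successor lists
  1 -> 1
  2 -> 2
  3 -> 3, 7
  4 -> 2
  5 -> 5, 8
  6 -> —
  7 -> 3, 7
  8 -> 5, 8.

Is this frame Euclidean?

Euclidean: yes — any two successors of a common world are S-related.

Yes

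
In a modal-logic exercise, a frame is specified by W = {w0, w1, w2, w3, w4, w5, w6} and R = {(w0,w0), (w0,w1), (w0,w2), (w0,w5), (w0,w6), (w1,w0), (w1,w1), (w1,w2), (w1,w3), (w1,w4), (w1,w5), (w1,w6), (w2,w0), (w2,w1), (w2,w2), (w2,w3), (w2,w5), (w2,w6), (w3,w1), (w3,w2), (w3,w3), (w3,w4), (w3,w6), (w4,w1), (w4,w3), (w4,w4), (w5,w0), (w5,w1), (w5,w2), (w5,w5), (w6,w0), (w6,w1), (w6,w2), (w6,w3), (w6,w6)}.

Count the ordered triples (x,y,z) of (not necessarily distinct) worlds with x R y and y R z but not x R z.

28

Enumerating: (w0,w1,w3), (w0,w1,w4), (w0,w2,w3), (w0,w6,w3), (w2,w1,w4), (w2,w3,w4), (w3,w1,w0), (w3,w1,w5), (w3,w2,w0), (w3,w2,w5), (w3,w6,w0), (w4,w1,w0), … and 16 more.
Total: 28.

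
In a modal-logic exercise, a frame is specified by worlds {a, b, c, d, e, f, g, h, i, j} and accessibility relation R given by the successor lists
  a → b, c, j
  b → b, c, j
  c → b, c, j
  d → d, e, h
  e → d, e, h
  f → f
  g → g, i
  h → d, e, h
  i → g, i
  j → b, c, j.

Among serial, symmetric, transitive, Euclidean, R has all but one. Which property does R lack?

Serial: yes — every world has a successor (e.g. a R b).
Symmetric: no — a R b but not b R a.
Transitive: yes — every two-step R-path is closed by a direct edge.
Euclidean: yes — any two successors of a common world are R-related.
Only symmetric fails.

symmetric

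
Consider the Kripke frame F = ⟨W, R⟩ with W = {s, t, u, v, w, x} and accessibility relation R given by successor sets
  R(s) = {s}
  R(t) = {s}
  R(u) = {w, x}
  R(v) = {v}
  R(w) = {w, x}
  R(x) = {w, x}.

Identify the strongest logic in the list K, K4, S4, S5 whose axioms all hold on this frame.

K4

Transitive (axiom 4): yes — every two-step R-path is closed by a direct edge.
Reflexive (axiom T): no — t is not related to itself.
Euclidean (axiom 5): yes — any two successors of a common world are R-related.
So F validates K, K4; S4 would additionally require R to be reflexive. The strongest is K4.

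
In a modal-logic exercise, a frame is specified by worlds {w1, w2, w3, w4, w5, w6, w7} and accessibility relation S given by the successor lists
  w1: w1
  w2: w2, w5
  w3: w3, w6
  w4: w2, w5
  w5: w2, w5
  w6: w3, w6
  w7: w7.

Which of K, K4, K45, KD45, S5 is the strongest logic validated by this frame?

KD45

Transitive (axiom 4): yes — every two-step S-path is closed by a direct edge.
Euclidean (axiom 5): yes — any two successors of a common world are S-related.
Serial (axiom D): yes — every world has a successor (e.g. w1 S w1).
Reflexive (axiom T): no — w4 is not related to itself.
So F validates K, K4, K45, KD45; S5 would additionally require S to be reflexive. The strongest is KD45.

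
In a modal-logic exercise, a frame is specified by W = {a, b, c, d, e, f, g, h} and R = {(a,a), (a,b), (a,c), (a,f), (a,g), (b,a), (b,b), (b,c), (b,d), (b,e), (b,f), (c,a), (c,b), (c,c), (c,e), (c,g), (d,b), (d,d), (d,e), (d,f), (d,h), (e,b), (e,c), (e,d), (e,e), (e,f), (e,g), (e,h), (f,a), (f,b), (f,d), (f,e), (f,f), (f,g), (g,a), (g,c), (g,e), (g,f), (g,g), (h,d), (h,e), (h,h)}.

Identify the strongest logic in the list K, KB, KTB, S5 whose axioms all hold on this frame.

KTB

Symmetric (axiom B): yes — every pair in R has its reverse in R.
Reflexive (axiom T): yes — every world is R-related to itself.
Euclidean (axiom 5): no — a R b and a R g, but not b R g.
So F validates K, KB, KTB; S5 would additionally require R to be Euclidean. The strongest is KTB.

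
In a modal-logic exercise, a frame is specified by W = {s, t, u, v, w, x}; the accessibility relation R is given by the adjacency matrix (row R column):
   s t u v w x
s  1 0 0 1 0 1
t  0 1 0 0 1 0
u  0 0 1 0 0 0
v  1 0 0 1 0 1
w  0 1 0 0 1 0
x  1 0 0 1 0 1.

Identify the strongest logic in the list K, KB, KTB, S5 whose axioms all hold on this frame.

Symmetric (axiom B): yes — every pair in R has its reverse in R.
Reflexive (axiom T): yes — every world is R-related to itself.
Euclidean (axiom 5): yes — any two successors of a common world are R-related.
So F validates K, KB, KTB, S5. The strongest is S5.

S5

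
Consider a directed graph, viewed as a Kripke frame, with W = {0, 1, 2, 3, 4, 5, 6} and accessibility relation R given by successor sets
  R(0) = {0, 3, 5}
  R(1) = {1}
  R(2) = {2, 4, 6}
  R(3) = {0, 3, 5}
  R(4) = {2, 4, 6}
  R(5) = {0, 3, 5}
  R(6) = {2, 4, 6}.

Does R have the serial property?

Yes

Serial: yes — every world has a successor (e.g. 0 R 0).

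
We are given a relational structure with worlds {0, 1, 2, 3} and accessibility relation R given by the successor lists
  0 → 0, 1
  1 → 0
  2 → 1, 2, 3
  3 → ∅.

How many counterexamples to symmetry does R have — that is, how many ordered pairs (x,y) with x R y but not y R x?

2

Enumerating: (2,1), (2,3).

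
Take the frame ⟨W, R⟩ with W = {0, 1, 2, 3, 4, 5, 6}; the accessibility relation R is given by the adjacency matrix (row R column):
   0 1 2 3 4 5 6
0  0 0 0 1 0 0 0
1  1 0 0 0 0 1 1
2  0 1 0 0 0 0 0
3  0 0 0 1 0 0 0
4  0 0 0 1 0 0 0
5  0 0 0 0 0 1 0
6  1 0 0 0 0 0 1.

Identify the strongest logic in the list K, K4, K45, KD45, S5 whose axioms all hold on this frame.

Transitive (axiom 4): no — 1 R 0 and 0 R 3, but not 1 R 3.
Euclidean (axiom 5): no — 1 R 0 and 1 R 5, but not 0 R 5.
Serial (axiom D): yes — every world has a successor (e.g. 0 R 3).
Reflexive (axiom T): no — 0 is not related to itself.
So F validates K; K4 would additionally require R to be transitive. The strongest is K.

K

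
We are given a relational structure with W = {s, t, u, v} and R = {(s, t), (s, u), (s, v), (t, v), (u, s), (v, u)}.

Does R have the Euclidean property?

Euclidean: no — s R t and s R u, but not t R u.

No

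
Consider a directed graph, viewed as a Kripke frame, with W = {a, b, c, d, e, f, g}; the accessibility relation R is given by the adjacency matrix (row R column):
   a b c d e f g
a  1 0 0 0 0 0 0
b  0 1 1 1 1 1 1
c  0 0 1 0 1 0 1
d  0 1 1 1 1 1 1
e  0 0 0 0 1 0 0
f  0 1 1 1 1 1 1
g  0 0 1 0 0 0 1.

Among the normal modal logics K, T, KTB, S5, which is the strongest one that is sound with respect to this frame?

Reflexive (axiom T): yes — every world is R-related to itself.
Symmetric (axiom B): no — b R c but not c R b.
Euclidean (axiom 5): no — b R c and b R d, but not c R d.
So F validates K, T; KTB would additionally require R to be symmetric. The strongest is T.

T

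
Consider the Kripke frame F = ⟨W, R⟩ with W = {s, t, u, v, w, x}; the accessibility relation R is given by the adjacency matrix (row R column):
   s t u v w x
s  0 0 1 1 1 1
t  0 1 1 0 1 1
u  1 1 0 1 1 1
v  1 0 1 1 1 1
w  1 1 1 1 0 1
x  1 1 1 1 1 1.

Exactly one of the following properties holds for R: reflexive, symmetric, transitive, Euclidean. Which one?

symmetric

Reflexive: no — s is not related to itself.
Symmetric: yes — every pair in R has its reverse in R.
Transitive: no — s R u and u R t, but not s R t.
Euclidean: no — u R s and u R t, but not s R t.
Only symmetric holds.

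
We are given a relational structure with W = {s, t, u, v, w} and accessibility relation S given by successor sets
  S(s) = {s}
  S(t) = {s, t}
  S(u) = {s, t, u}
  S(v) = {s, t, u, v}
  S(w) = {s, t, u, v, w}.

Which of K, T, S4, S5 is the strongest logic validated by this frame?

Reflexive (axiom T): yes — every world is S-related to itself.
Transitive (axiom 4): yes — every two-step S-path is closed by a direct edge.
Euclidean (axiom 5): no — u S s and u S t, but not s S t.
So F validates K, T, S4; S5 would additionally require S to be Euclidean. The strongest is S4.

S4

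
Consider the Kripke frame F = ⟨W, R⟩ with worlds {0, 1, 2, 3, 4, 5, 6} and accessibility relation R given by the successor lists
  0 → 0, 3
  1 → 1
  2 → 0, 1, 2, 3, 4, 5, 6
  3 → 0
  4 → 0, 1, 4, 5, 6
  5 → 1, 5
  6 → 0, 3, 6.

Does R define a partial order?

Reflexive: no — 3 is not related to itself.
Transitive: no — 4 R 0 and 0 R 3, but not 4 R 3.
Antisymmetric: no — 0 R 3 and 3 R 0 with 0 ≠ 3.
So R is not a partial order.

No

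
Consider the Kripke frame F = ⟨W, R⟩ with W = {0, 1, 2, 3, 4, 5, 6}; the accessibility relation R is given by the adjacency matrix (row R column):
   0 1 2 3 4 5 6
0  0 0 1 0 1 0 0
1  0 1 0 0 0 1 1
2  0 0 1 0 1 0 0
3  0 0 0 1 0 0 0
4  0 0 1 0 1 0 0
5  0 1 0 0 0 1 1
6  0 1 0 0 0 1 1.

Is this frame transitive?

Yes

Transitive: yes — every two-step R-path is closed by a direct edge.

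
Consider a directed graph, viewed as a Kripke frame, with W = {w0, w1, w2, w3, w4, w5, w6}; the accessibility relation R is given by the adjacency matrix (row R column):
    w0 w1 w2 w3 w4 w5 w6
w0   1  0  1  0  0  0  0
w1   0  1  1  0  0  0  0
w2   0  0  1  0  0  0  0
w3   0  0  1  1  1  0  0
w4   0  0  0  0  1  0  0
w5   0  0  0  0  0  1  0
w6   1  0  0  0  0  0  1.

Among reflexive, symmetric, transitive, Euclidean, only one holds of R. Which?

Reflexive: yes — every world is R-related to itself.
Symmetric: no — w0 R w2 but not w2 R w0.
Transitive: no — w6 R w0 and w0 R w2, but not w6 R w2.
Euclidean: no — w3 R w2 and w3 R w4, but not w2 R w4.
Only reflexive holds.

reflexive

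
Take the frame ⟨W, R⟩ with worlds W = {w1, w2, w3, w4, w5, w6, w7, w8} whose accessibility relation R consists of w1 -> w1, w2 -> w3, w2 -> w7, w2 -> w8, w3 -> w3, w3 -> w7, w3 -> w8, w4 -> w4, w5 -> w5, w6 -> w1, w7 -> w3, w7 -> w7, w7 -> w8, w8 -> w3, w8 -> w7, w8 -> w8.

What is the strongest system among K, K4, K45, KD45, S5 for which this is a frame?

Transitive (axiom 4): yes — every two-step R-path is closed by a direct edge.
Euclidean (axiom 5): yes — any two successors of a common world are R-related.
Serial (axiom D): yes — every world has a successor (e.g. w1 R w1).
Reflexive (axiom T): no — w2 is not related to itself.
So F validates K, K4, K45, KD45; S5 would additionally require R to be reflexive. The strongest is KD45.

KD45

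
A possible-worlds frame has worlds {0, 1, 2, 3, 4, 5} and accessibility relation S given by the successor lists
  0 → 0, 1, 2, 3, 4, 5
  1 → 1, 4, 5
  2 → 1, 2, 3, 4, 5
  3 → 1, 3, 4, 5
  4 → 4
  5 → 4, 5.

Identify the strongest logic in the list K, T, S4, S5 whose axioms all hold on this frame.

Reflexive (axiom T): yes — every world is S-related to itself.
Transitive (axiom 4): yes — every two-step S-path is closed by a direct edge.
Euclidean (axiom 5): no — 0 S 1 and 0 S 2, but not 1 S 2.
So F validates K, T, S4; S5 would additionally require S to be Euclidean. The strongest is S4.

S4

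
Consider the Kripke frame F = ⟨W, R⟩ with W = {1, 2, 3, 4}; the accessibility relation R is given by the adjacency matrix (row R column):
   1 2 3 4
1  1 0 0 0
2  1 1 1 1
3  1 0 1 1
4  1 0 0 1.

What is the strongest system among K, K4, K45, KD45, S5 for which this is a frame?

K4

Transitive (axiom 4): yes — every two-step R-path is closed by a direct edge.
Euclidean (axiom 5): no — 2 R 1 and 2 R 3, but not 1 R 3.
Serial (axiom D): yes — every world has a successor (e.g. 1 R 1).
Reflexive (axiom T): yes — every world is R-related to itself.
So F validates K, K4; K45 would additionally require R to be Euclidean. The strongest is K4.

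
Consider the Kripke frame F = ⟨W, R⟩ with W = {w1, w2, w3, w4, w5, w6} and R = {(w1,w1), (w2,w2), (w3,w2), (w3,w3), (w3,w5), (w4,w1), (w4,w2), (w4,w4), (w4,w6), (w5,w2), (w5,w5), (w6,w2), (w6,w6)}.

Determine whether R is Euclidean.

No

Euclidean: no — w3 R w2 and w3 R w5, but not w2 R w5.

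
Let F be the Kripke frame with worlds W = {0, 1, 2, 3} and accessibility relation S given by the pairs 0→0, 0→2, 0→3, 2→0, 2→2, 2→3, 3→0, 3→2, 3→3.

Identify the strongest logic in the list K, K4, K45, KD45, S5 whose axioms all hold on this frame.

K45

Transitive (axiom 4): yes — every two-step S-path is closed by a direct edge.
Euclidean (axiom 5): yes — any two successors of a common world are S-related.
Serial (axiom D): no — 1 has no S-successor.
Reflexive (axiom T): no — 1 is not related to itself.
So F validates K, K4, K45; KD45 would additionally require S to be serial. The strongest is K45.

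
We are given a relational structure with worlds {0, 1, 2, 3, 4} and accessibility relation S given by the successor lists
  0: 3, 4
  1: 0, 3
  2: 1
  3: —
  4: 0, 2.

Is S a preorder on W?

No

Reflexive: no — 0 is not related to itself.
Transitive: no — 0 S 4 and 4 S 2, but not 0 S 2.
So S is not a preorder.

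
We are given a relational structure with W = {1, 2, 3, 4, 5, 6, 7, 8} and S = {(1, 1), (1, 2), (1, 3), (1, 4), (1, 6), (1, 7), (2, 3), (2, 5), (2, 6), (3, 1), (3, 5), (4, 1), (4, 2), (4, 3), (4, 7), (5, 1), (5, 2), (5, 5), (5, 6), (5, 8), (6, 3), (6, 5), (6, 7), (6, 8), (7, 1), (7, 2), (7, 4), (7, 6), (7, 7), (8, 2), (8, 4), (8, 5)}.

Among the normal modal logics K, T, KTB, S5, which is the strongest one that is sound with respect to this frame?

K

Reflexive (axiom T): no — 2 is not related to itself.
Symmetric (axiom B): no — 1 S 2 but not 2 S 1.
Euclidean (axiom 5): no — 1 S 2 and 1 S 4, but not 2 S 4.
So F validates K; T would additionally require S to be reflexive. The strongest is K.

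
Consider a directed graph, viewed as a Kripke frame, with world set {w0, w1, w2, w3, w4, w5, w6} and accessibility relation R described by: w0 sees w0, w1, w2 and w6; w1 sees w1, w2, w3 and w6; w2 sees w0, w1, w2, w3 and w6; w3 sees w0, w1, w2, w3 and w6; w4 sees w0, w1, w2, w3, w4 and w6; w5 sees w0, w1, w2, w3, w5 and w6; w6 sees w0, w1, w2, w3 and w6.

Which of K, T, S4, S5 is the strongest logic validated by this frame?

Reflexive (axiom T): yes — every world is R-related to itself.
Transitive (axiom 4): no — w0 R w1 and w1 R w3, but not w0 R w3.
Euclidean (axiom 5): no — w2 R w0 and w2 R w3, but not w0 R w3.
So F validates K, T; S4 would additionally require R to be transitive. The strongest is T.

T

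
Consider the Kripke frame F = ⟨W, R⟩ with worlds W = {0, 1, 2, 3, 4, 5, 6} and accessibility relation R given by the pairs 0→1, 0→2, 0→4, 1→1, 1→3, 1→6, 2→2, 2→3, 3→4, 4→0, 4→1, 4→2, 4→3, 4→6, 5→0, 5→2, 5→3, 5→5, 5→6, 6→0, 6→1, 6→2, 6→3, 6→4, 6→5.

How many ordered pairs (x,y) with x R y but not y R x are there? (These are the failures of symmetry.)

Enumerating: (0,1), (0,2), (1,3), (2,3), (4,1), (4,2), (5,0), (5,2), (5,3), (6,0), (6,2), (6,3).

12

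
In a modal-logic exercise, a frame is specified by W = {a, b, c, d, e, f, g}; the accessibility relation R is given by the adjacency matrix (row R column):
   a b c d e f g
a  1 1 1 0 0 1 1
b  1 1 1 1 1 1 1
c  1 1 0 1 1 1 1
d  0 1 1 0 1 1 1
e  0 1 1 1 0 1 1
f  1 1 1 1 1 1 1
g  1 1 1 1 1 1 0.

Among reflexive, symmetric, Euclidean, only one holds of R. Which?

Reflexive: no — c is not related to itself.
Symmetric: yes — every pair in R has its reverse in R.
Euclidean: no — b R a and b R d, but not a R d.
Only symmetric holds.

symmetric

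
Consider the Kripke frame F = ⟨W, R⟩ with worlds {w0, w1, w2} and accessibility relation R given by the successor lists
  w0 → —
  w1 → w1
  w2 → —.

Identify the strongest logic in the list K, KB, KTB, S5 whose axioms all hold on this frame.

Symmetric (axiom B): yes — every pair in R has its reverse in R.
Reflexive (axiom T): no — w0 is not related to itself.
Euclidean (axiom 5): yes — any two successors of a common world are R-related.
So F validates K, KB; KTB would additionally require R to be reflexive. The strongest is KB.

KB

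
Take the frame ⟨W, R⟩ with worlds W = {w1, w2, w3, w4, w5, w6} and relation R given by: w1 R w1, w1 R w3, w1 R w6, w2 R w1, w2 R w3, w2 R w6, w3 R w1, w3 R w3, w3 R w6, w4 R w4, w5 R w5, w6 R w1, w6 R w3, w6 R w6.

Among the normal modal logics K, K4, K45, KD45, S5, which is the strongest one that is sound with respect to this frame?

Transitive (axiom 4): yes — every two-step R-path is closed by a direct edge.
Euclidean (axiom 5): yes — any two successors of a common world are R-related.
Serial (axiom D): yes — every world has a successor (e.g. w1 R w1).
Reflexive (axiom T): no — w2 is not related to itself.
So F validates K, K4, K45, KD45; S5 would additionally require R to be reflexive. The strongest is KD45.

KD45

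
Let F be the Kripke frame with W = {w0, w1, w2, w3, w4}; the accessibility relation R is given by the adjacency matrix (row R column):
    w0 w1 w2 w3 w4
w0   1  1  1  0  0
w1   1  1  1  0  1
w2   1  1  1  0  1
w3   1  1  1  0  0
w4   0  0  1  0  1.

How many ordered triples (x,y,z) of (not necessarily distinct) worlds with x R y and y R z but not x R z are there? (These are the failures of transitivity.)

6

Enumerating: (w0,w1,w4), (w0,w2,w4), (w3,w1,w4), (w3,w2,w4), (w4,w2,w0), (w4,w2,w1).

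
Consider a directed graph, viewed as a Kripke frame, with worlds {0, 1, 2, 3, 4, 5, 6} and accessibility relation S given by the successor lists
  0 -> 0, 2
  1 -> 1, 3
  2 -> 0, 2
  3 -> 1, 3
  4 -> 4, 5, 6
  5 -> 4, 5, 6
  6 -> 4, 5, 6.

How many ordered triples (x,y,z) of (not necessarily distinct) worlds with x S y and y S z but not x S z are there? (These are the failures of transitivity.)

0

S is transitive; there are no such tuples.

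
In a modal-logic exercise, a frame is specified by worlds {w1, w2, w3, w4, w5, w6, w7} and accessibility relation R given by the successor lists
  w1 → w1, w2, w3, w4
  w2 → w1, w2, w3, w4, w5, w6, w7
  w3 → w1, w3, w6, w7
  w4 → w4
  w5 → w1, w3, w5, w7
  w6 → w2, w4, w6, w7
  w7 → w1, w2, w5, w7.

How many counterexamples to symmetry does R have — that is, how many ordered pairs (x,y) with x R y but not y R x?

Enumerating: (w1,w4), (w2,w3), (w2,w4), (w2,w5), (w3,w6), (w3,w7), (w5,w1), (w5,w3), (w6,w4), (w6,w7), (w7,w1).

11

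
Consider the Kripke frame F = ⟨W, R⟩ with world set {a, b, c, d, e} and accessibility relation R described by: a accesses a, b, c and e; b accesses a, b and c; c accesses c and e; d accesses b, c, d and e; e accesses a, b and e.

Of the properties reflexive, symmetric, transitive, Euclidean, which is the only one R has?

Reflexive: yes — every world is R-related to itself.
Symmetric: no — a R c but not c R a.
Transitive: no — b R a and a R e, but not b R e.
Euclidean: no — a R b and a R e, but not b R e.
Only reflexive holds.

reflexive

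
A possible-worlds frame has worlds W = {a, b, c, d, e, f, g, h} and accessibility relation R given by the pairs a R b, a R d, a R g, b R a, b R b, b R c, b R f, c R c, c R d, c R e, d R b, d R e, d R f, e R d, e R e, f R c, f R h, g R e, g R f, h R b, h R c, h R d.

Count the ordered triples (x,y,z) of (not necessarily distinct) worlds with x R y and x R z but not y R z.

Enumerating: (a,b,d), (a,b,g), (a,d,d), (a,d,g), (a,g,b), (a,g,d), (a,g,g), (b,a,a), (b,a,c), (b,a,f), (b,c,a), (b,c,b), … and 23 more.
Total: 35.

35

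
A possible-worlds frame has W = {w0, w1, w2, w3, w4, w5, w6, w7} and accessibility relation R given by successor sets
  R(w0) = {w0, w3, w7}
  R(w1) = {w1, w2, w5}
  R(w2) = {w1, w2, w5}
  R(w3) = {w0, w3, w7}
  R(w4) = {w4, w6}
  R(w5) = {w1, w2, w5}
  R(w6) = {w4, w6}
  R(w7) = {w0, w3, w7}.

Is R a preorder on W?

Reflexive: yes — every world is R-related to itself.
Transitive: yes — every two-step R-path is closed by a direct edge.
So R is a preorder.

Yes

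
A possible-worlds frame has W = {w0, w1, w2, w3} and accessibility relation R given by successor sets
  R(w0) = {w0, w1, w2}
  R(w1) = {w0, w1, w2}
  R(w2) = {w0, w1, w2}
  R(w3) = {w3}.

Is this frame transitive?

Transitive: yes — every two-step R-path is closed by a direct edge.

Yes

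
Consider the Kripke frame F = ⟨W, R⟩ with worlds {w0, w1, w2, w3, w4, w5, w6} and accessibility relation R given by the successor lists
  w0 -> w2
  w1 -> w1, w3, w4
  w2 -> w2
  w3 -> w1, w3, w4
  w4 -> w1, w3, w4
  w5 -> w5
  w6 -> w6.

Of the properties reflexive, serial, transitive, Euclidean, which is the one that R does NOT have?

reflexive

Reflexive: no — w0 is not related to itself.
Serial: yes — every world has a successor (e.g. w0 R w2).
Transitive: yes — every two-step R-path is closed by a direct edge.
Euclidean: yes — any two successors of a common world are R-related.
Only reflexive fails.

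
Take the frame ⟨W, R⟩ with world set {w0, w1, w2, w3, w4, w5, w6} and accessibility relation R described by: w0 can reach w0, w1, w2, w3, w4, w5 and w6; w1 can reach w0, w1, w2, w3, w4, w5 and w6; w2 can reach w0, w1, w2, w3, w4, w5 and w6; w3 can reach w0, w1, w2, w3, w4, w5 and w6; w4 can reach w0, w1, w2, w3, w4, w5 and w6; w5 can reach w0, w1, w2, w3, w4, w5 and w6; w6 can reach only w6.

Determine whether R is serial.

Yes

Serial: yes — every world has a successor (e.g. w0 R w0).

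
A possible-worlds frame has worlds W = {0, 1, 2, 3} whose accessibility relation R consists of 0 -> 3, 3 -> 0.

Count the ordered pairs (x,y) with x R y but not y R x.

0

R is symmetric; there are no such tuples.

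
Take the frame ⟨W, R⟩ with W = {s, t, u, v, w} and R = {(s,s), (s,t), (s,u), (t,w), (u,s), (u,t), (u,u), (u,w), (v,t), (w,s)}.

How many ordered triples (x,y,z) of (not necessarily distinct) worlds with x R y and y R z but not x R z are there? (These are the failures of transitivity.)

6

Enumerating: (s,t,w), (s,u,w), (t,w,s), (v,t,w), (w,s,t), (w,s,u).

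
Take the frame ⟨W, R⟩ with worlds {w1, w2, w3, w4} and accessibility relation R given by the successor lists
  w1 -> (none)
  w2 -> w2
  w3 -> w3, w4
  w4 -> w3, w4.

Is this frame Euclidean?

Yes

Euclidean: yes — any two successors of a common world are R-related.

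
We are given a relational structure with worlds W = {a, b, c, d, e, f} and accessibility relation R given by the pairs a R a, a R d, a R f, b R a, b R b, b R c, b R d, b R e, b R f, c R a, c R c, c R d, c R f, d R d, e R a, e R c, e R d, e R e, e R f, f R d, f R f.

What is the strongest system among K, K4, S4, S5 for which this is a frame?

S4

Transitive (axiom 4): yes — every two-step R-path is closed by a direct edge.
Reflexive (axiom T): yes — every world is R-related to itself.
Euclidean (axiom 5): no — a R d and a R f, but not d R f.
So F validates K, K4, S4; S5 would additionally require R to be Euclidean. The strongest is S4.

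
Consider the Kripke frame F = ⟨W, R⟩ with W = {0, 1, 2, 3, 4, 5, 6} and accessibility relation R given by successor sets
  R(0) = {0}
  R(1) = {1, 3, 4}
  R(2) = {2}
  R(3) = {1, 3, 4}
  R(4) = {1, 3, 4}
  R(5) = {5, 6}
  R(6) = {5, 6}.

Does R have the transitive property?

Yes

Transitive: yes — every two-step R-path is closed by a direct edge.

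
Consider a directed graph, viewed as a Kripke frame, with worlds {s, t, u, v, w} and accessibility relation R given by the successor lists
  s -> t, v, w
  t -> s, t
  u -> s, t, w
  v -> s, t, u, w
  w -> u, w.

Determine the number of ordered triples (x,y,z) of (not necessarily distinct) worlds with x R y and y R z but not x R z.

11

Enumerating: (s,t,s), (s,v,s), (s,v,u), (s,w,u), (t,s,v), (t,s,w), (u,s,v), (u,w,u), (v,s,v), (w,u,s), (w,u,t).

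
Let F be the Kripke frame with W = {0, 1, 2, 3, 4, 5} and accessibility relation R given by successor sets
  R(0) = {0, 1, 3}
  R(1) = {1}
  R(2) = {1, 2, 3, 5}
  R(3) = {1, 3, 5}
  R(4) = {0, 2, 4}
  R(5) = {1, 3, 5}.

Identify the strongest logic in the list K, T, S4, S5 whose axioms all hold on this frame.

Reflexive (axiom T): yes — every world is R-related to itself.
Transitive (axiom 4): no — 0 R 3 and 3 R 5, but not 0 R 5.
Euclidean (axiom 5): no — 0 R 1 and 0 R 3, but not 1 R 3.
So F validates K, T; S4 would additionally require R to be transitive. The strongest is T.

T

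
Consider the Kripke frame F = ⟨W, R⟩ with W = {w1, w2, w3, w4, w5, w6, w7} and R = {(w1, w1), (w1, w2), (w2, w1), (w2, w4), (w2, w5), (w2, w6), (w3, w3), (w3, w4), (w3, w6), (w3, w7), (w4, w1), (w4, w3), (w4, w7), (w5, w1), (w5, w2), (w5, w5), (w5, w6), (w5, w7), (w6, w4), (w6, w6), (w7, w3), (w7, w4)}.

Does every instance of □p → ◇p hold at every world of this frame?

By correspondence theory, D is valid on a frame iff R is serial.
Serial: yes — every world has a successor (e.g. w1 R w1).

Yes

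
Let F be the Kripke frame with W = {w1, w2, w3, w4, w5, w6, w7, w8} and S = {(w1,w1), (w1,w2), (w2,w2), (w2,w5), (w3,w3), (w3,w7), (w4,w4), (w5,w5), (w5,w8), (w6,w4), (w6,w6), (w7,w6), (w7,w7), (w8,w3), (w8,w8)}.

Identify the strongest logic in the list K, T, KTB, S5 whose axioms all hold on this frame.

Reflexive (axiom T): yes — every world is S-related to itself.
Symmetric (axiom B): no — w1 S w2 but not w2 S w1.
Euclidean (axiom 5): no — w1 S w2 and w1 S w1, but not w2 S w1.
So F validates K, T; KTB would additionally require S to be symmetric. The strongest is T.

T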